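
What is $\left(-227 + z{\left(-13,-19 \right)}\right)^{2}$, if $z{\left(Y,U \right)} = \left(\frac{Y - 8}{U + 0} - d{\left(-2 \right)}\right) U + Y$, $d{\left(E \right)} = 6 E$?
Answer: $239121$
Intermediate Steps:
$z{\left(Y,U \right)} = Y + U \left(12 + \frac{-8 + Y}{U}\right)$ ($z{\left(Y,U \right)} = \left(\frac{Y - 8}{U + 0} - 6 \left(-2\right)\right) U + Y = \left(\frac{-8 + Y}{U} - -12\right) U + Y = \left(\frac{-8 + Y}{U} + 12\right) U + Y = \left(12 + \frac{-8 + Y}{U}\right) U + Y = U \left(12 + \frac{-8 + Y}{U}\right) + Y = Y + U \left(12 + \frac{-8 + Y}{U}\right)$)
$\left(-227 + z{\left(-13,-19 \right)}\right)^{2} = \left(-227 + \left(-8 + 2 \left(-13\right) + 12 \left(-19\right)\right)\right)^{2} = \left(-227 - 262\right)^{2} = \left(-489\right)^{2} = 239121$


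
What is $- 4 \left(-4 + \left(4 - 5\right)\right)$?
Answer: $20$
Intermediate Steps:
$- 4 \left(-4 + \left(4 - 5\right)\right) = - 4 \left(-4 - 1\right) = \left(-4\right) \left(-5\right) = 20$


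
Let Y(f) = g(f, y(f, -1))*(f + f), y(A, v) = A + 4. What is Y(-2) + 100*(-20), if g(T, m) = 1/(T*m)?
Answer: -1999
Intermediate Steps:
y(A, v) = 4 + A
g(T, m) = 1/(T*m)
Y(f) = 2/(4 + f) (Y(f) = (1/(f*(4 + f)))*(f + f) = (1/(f*(4 + f)))*(2*f) = 2/(4 + f))
Y(-2) + 100*(-20) = 2/(4 - 2) + 100*(-20) = 2/2 - 2000 = 2*(½) - 2000 = 1 - 2000 = -1999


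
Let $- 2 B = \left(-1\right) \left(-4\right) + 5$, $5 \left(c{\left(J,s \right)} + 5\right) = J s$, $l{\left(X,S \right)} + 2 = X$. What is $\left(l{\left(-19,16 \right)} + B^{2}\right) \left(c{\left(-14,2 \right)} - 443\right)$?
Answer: $\frac{1701}{5} \approx 340.2$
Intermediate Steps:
$l{\left(X,S \right)} = -2 + X$
$c{\left(J,s \right)} = -5 + \frac{J s}{5}$
$B = - \frac{9}{2}$ ($B = - \frac{\left(-1\right) \left(-4\right) + 5}{2} = - \frac{4 + 5}{2} = \left(- \frac{1}{2}\right) 9 = - \frac{9}{2} \approx -4.5$)
$\left(l{\left(-19,16 \right)} + B^{2}\right) \left(c{\left(-14,2 \right)} - 443\right) = \left(\left(-2 - 19\right) + \left(- \frac{9}{2}\right)^{2}\right) \left(\left(-5 + \frac{1}{5} \left(-14\right) 2\right) - 443\right) = \left(-21 + \frac{81}{4}\right) \left(\left(-5 - \frac{28}{5}\right) - 443\right) = - \frac{3 \left(- \frac{53}{5} - 443\right)}{4} = \left(- \frac{3}{4}\right) \left(- \frac{2268}{5}\right) = \frac{1701}{5}$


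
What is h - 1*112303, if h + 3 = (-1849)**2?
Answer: 3306495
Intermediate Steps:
h = 3418798 (h = -3 + (-1849)**2 = -3 + 3418801 = 3418798)
h - 1*112303 = 3418798 - 1*112303 = 3418798 - 112303 = 3306495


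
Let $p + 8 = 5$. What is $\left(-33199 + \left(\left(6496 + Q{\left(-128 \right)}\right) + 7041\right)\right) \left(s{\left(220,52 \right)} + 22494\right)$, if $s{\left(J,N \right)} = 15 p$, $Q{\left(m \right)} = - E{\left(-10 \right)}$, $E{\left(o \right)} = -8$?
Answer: $-441212646$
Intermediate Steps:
$p = -3$ ($p = -8 + 5 = -3$)
$Q{\left(m \right)} = 8$ ($Q{\left(m \right)} = \left(-1\right) \left(-8\right) = 8$)
$s{\left(J,N \right)} = -45$ ($s{\left(J,N \right)} = 15 \left(-3\right) = -45$)
$\left(-33199 + \left(\left(6496 + Q{\left(-128 \right)}\right) + 7041\right)\right) \left(s{\left(220,52 \right)} + 22494\right) = \left(-33199 + \left(\left(6496 + 8\right) + 7041\right)\right) \left(-45 + 22494\right) = \left(-33199 + \left(6504 + 7041\right)\right) 22449 = \left(-33199 + 13545\right) 22449 = \left(-19654\right) 22449 = -441212646$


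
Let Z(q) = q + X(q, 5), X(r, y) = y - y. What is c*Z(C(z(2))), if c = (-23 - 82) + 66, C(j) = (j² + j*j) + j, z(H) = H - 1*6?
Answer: -1092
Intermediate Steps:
z(H) = -6 + H (z(H) = H - 6 = -6 + H)
X(r, y) = 0
C(j) = j + 2*j² (C(j) = (j² + j²) + j = 2*j² + j = j + 2*j²)
Z(q) = q (Z(q) = q + 0 = q)
c = -39 (c = -105 + 66 = -39)
c*Z(C(z(2))) = -39*(-6 + 2)*(1 + 2*(-6 + 2)) = -(-156)*(1 + 2*(-4)) = -(-156)*(1 - 8) = -(-156)*(-7) = -39*28 = -1092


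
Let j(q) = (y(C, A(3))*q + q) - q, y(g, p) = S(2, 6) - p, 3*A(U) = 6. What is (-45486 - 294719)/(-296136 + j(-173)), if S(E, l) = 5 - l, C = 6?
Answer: 340205/295617 ≈ 1.1508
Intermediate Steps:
A(U) = 2 (A(U) = (⅓)*6 = 2)
y(g, p) = -1 - p (y(g, p) = (5 - 1*6) - p = (5 - 6) - p = -1 - p)
j(q) = -3*q (j(q) = ((-1 - 1*2)*q + q) - q = ((-1 - 2)*q + q) - q = (-3*q + q) - q = -2*q - q = -3*q)
(-45486 - 294719)/(-296136 + j(-173)) = (-45486 - 294719)/(-296136 - 3*(-173)) = -340205/(-296136 + 519) = -340205/(-295617) = -340205*(-1/295617) = 340205/295617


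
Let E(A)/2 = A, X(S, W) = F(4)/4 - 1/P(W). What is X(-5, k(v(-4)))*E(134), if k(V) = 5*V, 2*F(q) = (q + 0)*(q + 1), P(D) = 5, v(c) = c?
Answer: 3082/5 ≈ 616.40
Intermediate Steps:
F(q) = q*(1 + q)/2 (F(q) = ((q + 0)*(q + 1))/2 = (q*(1 + q))/2 = q*(1 + q)/2)
X(S, W) = 23/10 (X(S, W) = ((½)*4*(1 + 4))/4 - 1/5 = ((½)*4*5)*(¼) - 1*⅕ = 10*(¼) - ⅕ = 5/2 - ⅕ = 23/10)
E(A) = 2*A
X(-5, k(v(-4)))*E(134) = 23*(2*134)/10 = (23/10)*268 = 3082/5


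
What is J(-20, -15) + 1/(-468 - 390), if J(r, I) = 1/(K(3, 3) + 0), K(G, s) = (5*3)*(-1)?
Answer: -97/1430 ≈ -0.067832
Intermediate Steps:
K(G, s) = -15 (K(G, s) = 15*(-1) = -15)
J(r, I) = -1/15 (J(r, I) = 1/(-15 + 0) = 1/(-15) = -1/15)
J(-20, -15) + 1/(-468 - 390) = -1/15 + 1/(-468 - 390) = -1/15 + 1/(-858) = -1/15 - 1/858 = -97/1430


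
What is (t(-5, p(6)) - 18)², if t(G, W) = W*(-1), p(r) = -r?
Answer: 144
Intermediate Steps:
t(G, W) = -W
(t(-5, p(6)) - 18)² = (-(-1)*6 - 18)² = (-1*(-6) - 18)² = (6 - 18)² = (-12)² = 144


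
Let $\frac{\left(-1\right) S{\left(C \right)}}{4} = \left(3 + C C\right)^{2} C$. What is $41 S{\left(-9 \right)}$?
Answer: $10414656$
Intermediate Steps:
$S{\left(C \right)} = - 4 C \left(3 + C^{2}\right)^{2}$ ($S{\left(C \right)} = - 4 \left(3 + C C\right)^{2} C = - 4 \left(3 + C^{2}\right)^{2} C = - 4 C \left(3 + C^{2}\right)^{2}$)
$41 S{\left(-9 \right)} = 41 \left(\left(-4\right) \left(-9\right) \left(3 + \left(-9\right)^{2}\right)^{2}\right) = 41 \left(\left(-4\right) \left(-9\right) \left(3 + 81\right)^{2}\right) = 41 \left(\left(-4\right) \left(-9\right) 84^{2}\right) = 41 \left(\left(-4\right) \left(-9\right) 7056\right) = 41 \cdot 254016 = 10414656$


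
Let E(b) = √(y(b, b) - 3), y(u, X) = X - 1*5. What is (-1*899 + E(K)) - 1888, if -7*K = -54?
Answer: -2787 + I*√14/7 ≈ -2787.0 + 0.53452*I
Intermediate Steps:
K = 54/7 (K = -⅐*(-54) = 54/7 ≈ 7.7143)
y(u, X) = -5 + X (y(u, X) = X - 5 = -5 + X)
E(b) = √(-8 + b) (E(b) = √((-5 + b) - 3) = √(-8 + b))
(-1*899 + E(K)) - 1888 = (-1*899 + √(-8 + 54/7)) - 1888 = (-899 + √(-2/7)) - 1888 = (-899 + I*√14/7) - 1888 = -2787 + I*√14/7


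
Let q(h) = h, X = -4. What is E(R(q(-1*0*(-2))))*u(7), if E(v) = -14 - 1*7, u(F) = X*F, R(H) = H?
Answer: 588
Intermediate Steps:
u(F) = -4*F
E(v) = -21 (E(v) = -14 - 7 = -21)
E(R(q(-1*0*(-2))))*u(7) = -(-84)*7 = -21*(-28) = 588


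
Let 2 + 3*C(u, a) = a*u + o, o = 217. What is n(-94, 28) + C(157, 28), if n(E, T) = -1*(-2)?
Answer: 1539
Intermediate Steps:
n(E, T) = 2
C(u, a) = 215/3 + a*u/3 (C(u, a) = -⅔ + (a*u + 217)/3 = -⅔ + (217 + a*u)/3 = -⅔ + (217/3 + a*u/3) = 215/3 + a*u/3)
n(-94, 28) + C(157, 28) = 2 + (215/3 + (⅓)*28*157) = 2 + (215/3 + 4396/3) = 2 + 1537 = 1539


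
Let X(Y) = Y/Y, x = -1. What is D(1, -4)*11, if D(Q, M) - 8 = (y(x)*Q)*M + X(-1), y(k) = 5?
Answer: -121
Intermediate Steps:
X(Y) = 1
D(Q, M) = 9 + 5*M*Q (D(Q, M) = 8 + ((5*Q)*M + 1) = 8 + (5*M*Q + 1) = 8 + (1 + 5*M*Q) = 9 + 5*M*Q)
D(1, -4)*11 = (9 + 5*(-4)*1)*11 = (9 - 20)*11 = -11*11 = -121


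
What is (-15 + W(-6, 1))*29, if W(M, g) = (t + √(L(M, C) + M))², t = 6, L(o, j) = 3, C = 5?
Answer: 522 + 348*I*√3 ≈ 522.0 + 602.75*I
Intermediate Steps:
W(M, g) = (6 + √(3 + M))²
(-15 + W(-6, 1))*29 = (-15 + (6 + √(3 - 6))²)*29 = (-15 + (6 + √(-3))²)*29 = (-15 + (6 + I*√3)²)*29 = -435 + 29*(6 + I*√3)²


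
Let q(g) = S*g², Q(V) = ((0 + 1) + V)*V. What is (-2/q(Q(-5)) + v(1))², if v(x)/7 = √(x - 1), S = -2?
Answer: 1/160000 ≈ 6.2500e-6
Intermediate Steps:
v(x) = 7*√(-1 + x) (v(x) = 7*√(x - 1) = 7*√(-1 + x))
Q(V) = V*(1 + V) (Q(V) = (1 + V)*V = V*(1 + V))
q(g) = -2*g²
(-2/q(Q(-5)) + v(1))² = (-2*(-1/(50*(1 - 5)²)) + 7*√(-1 + 1))² = (-2/((-2*(-5*(-4))²)) + 7*√0)² = (-2/((-2*20²)) + 7*0)² = (-2/((-2*400)) + 0)² = (-2/(-800) + 0)² = (-2*(-1/800) + 0)² = (1/400 + 0)² = (1/400)² = 1/160000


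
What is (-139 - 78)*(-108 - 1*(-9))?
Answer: 21483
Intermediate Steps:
(-139 - 78)*(-108 - 1*(-9)) = -217*(-108 + 9) = -217*(-99) = 21483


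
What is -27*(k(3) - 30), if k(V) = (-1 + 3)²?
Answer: 702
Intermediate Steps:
k(V) = 4 (k(V) = 2² = 4)
-27*(k(3) - 30) = -27*(4 - 30) = -27*(-26) = 702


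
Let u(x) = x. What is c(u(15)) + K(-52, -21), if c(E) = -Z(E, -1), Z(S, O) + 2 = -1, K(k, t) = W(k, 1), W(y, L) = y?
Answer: -49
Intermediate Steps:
K(k, t) = k
Z(S, O) = -3 (Z(S, O) = -2 - 1 = -3)
c(E) = 3 (c(E) = -1*(-3) = 3)
c(u(15)) + K(-52, -21) = 3 - 52 = -49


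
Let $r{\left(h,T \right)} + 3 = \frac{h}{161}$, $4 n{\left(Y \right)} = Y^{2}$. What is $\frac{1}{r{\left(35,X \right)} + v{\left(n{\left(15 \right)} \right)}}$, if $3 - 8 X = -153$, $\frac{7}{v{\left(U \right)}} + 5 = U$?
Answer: $- \frac{4715}{12476} \approx -0.37793$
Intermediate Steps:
$n{\left(Y \right)} = \frac{Y^{2}}{4}$
$v{\left(U \right)} = \frac{7}{-5 + U}$
$X = \frac{39}{2}$ ($X = \frac{3}{8} - - \frac{153}{8} = \frac{3}{8} + \frac{153}{8} = \frac{39}{2} \approx 19.5$)
$r{\left(h,T \right)} = -3 + \frac{h}{161}$
$\frac{1}{r{\left(35,X \right)} + v{\left(n{\left(15 \right)} \right)}} = \frac{1}{\left(-3 + \frac{1}{161} \cdot 35\right) + \frac{7}{-5 + \frac{15^{2}}{4}}} = \frac{1}{\left(-3 + \frac{5}{23}\right) + \frac{7}{-5 + \frac{1}{4} \cdot 225}} = \frac{1}{- \frac{64}{23} + \frac{7}{-5 + \frac{225}{4}}} = \frac{1}{- \frac{64}{23} + \frac{7}{\frac{205}{4}}} = \frac{1}{- \frac{64}{23} + 7 \cdot \frac{4}{205}} = \frac{1}{- \frac{64}{23} + \frac{28}{205}} = \frac{1}{- \frac{12476}{4715}} = - \frac{4715}{12476}$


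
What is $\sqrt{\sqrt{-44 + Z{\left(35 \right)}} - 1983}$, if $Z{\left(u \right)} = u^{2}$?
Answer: $\sqrt{-1983 + \sqrt{1181}} \approx 44.143 i$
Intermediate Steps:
$\sqrt{\sqrt{-44 + Z{\left(35 \right)}} - 1983} = \sqrt{\sqrt{-44 + 35^{2}} - 1983} = \sqrt{\sqrt{-44 + 1225} - 1983} = \sqrt{\sqrt{1181} - 1983} = \sqrt{-1983 + \sqrt{1181}}$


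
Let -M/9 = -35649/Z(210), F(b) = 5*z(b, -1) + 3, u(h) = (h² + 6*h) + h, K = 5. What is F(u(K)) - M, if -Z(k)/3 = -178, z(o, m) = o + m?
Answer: -53903/178 ≈ -302.83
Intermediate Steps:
z(o, m) = m + o
Z(k) = 534 (Z(k) = -3*(-178) = 534)
u(h) = h² + 7*h
F(b) = -2 + 5*b (F(b) = 5*(-1 + b) + 3 = (-5 + 5*b) + 3 = -2 + 5*b)
M = 106947/178 (M = -(-320841)/534 = -9*(-11883/178) = 106947/178 ≈ 600.83)
F(u(K)) - M = (-2 + 5*(5*(7 + 5))) - 1*106947/178 = (-2 + 5*(5*12)) - 106947/178 = (-2 + 5*60) - 106947/178 = (-2 + 300) - 106947/178 = 298 - 106947/178 = -53903/178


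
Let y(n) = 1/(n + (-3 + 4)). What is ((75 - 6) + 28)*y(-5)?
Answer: -97/4 ≈ -24.250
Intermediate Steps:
y(n) = 1/(1 + n) (y(n) = 1/(n + 1) = 1/(1 + n))
((75 - 6) + 28)*y(-5) = ((75 - 6) + 28)/(1 - 5) = (69 + 28)/(-4) = 97*(-1/4) = -97/4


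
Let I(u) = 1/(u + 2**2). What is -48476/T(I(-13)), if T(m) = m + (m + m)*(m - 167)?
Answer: -3926556/2999 ≈ -1309.3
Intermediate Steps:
I(u) = 1/(4 + u) (I(u) = 1/(u + 4) = 1/(4 + u))
T(m) = m + 2*m*(-167 + m) (T(m) = m + (2*m)*(-167 + m) = m + 2*m*(-167 + m))
-48476/T(I(-13)) = -48476*(4 - 13)/(-333 + 2/(4 - 13)) = -48476*(-9/(-333 + 2/(-9))) = -48476*(-9/(-333 + 2*(-1/9))) = -48476*(-9/(-333 - 2/9)) = -48476/((-1/9*(-2999/9))) = -48476/2999/81 = -48476*81/2999 = -3926556/2999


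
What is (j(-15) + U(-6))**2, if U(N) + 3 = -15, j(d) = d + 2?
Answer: 961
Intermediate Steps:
j(d) = 2 + d
U(N) = -18 (U(N) = -3 - 15 = -18)
(j(-15) + U(-6))**2 = ((2 - 15) - 18)**2 = (-13 - 18)**2 = (-31)**2 = 961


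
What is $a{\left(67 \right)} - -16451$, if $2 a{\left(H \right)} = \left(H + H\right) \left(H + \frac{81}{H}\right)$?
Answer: $21021$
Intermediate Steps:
$a{\left(H \right)} = H \left(H + \frac{81}{H}\right)$ ($a{\left(H \right)} = \frac{\left(H + H\right) \left(H + \frac{81}{H}\right)}{2} = \frac{2 H \left(H + \frac{81}{H}\right)}{2} = H \left(H + \frac{81}{H}\right)$)
$a{\left(67 \right)} - -16451 = \left(81 + 67^{2}\right) - -16451 = \left(81 + 4489\right) + 16451 = 4570 + 16451 = 21021$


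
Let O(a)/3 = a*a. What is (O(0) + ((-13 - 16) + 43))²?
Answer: 196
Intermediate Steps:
O(a) = 3*a² (O(a) = 3*(a*a) = 3*a²)
(O(0) + ((-13 - 16) + 43))² = (3*0² + ((-13 - 16) + 43))² = (3*0 + (-29 + 43))² = (0 + 14)² = 14² = 196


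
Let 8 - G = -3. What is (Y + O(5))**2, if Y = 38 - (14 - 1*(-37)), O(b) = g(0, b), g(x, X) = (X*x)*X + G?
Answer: 4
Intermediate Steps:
G = 11 (G = 8 - 1*(-3) = 8 + 3 = 11)
g(x, X) = 11 + x*X**2 (g(x, X) = (X*x)*X + 11 = x*X**2 + 11 = 11 + x*X**2)
O(b) = 11 (O(b) = 11 + 0*b**2 = 11 + 0 = 11)
Y = -13 (Y = 38 - (14 + 37) = 38 - 1*51 = 38 - 51 = -13)
(Y + O(5))**2 = (-13 + 11)**2 = (-2)**2 = 4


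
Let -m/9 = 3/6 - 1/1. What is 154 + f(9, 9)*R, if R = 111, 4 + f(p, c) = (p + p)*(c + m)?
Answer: 26683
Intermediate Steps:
m = 9/2 (m = -9*(3/6 - 1/1) = -9*(3*(⅙) - 1*1) = -9*(½ - 1) = -9*(-½) = 9/2 ≈ 4.5000)
f(p, c) = -4 + 2*p*(9/2 + c) (f(p, c) = -4 + (p + p)*(c + 9/2) = -4 + (2*p)*(9/2 + c) = -4 + 2*p*(9/2 + c))
154 + f(9, 9)*R = 154 + (-4 + 9*9 + 2*9*9)*111 = 154 + (-4 + 81 + 162)*111 = 154 + 239*111 = 154 + 26529 = 26683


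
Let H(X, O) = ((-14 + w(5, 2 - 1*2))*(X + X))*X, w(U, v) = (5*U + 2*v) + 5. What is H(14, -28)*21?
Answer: 131712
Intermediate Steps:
w(U, v) = 5 + 2*v + 5*U (w(U, v) = (2*v + 5*U) + 5 = 5 + 2*v + 5*U)
H(X, O) = 32*X² (H(X, O) = ((-14 + (5 + 2*(2 - 1*2) + 5*5))*(X + X))*X = ((-14 + (5 + 2*(2 - 2) + 25))*(2*X))*X = ((-14 + (5 + 2*0 + 25))*(2*X))*X = ((-14 + (5 + 0 + 25))*(2*X))*X = ((-14 + 30)*(2*X))*X = (16*(2*X))*X = (32*X)*X = 32*X²)
H(14, -28)*21 = (32*14²)*21 = (32*196)*21 = 6272*21 = 131712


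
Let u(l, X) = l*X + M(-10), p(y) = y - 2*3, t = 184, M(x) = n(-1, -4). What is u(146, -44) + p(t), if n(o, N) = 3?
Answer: -6243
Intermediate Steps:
M(x) = 3
p(y) = -6 + y (p(y) = y - 6 = -6 + y)
u(l, X) = 3 + X*l (u(l, X) = l*X + 3 = X*l + 3 = 3 + X*l)
u(146, -44) + p(t) = (3 - 44*146) + (-6 + 184) = (3 - 6424) + 178 = -6421 + 178 = -6243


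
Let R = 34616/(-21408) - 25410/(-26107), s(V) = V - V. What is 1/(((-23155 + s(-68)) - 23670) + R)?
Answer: -69862332/3271348663729 ≈ -2.1356e-5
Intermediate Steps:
s(V) = 0
R = -44967829/69862332 (R = 34616*(-1/21408) - 25410*(-1/26107) = -4327/2676 + 25410/26107 = -44967829/69862332 ≈ -0.64366)
1/(((-23155 + s(-68)) - 23670) + R) = 1/(((-23155 + 0) - 23670) - 44967829/69862332) = 1/((-23155 - 23670) - 44967829/69862332) = 1/(-46825 - 44967829/69862332) = 1/(-3271348663729/69862332) = -69862332/3271348663729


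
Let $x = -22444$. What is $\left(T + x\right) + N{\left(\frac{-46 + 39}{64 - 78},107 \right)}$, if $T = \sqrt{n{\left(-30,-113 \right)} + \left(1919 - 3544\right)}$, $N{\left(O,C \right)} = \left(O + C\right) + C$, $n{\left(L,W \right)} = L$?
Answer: $- \frac{44459}{2} + i \sqrt{1655} \approx -22230.0 + 40.682 i$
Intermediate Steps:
$N{\left(O,C \right)} = O + 2 C$ ($N{\left(O,C \right)} = \left(C + O\right) + C = O + 2 C$)
$T = i \sqrt{1655}$ ($T = \sqrt{-30 + \left(1919 - 3544\right)} = \sqrt{-30 - 1625} = \sqrt{-1655} = i \sqrt{1655} \approx 40.682 i$)
$\left(T + x\right) + N{\left(\frac{-46 + 39}{64 - 78},107 \right)} = \left(i \sqrt{1655} - 22444\right) + \left(\frac{-46 + 39}{64 - 78} + 2 \cdot 107\right) = \left(-22444 + i \sqrt{1655}\right) + \left(- \frac{7}{-14} + 214\right) = \left(-22444 + i \sqrt{1655}\right) + \left(\left(-7\right) \left(- \frac{1}{14}\right) + 214\right) = \left(-22444 + i \sqrt{1655}\right) + \left(\frac{1}{2} + 214\right) = \left(-22444 + i \sqrt{1655}\right) + \frac{429}{2} = - \frac{44459}{2} + i \sqrt{1655}$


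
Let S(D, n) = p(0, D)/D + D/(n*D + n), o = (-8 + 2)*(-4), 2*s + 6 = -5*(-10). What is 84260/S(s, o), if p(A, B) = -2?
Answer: -51162672/31 ≈ -1.6504e+6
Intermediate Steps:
s = 22 (s = -3 + (-5*(-10))/2 = -3 + (½)*50 = -3 + 25 = 22)
o = 24 (o = -6*(-4) = 24)
S(D, n) = -2/D + D/(n + D*n) (S(D, n) = -2/D + D/(n*D + n) = -2/D + D/(D*n + n) = -2/D + D/(n + D*n))
84260/S(s, o) = 84260/(((22² - 2*24 - 2*22*24)/(22*24*(1 + 22)))) = 84260/(((1/22)*(1/24)*(484 - 48 - 1056)/23)) = 84260/(((1/22)*(1/24)*(1/23)*(-620))) = 84260/(-155/3036) = 84260*(-3036/155) = -51162672/31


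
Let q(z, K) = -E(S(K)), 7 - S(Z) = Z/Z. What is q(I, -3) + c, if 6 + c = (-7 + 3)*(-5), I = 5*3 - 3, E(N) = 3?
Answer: 11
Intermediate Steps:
S(Z) = 6 (S(Z) = 7 - Z/Z = 7 - 1*1 = 7 - 1 = 6)
I = 12 (I = 15 - 3 = 12)
q(z, K) = -3 (q(z, K) = -1*3 = -3)
c = 14 (c = -6 + (-7 + 3)*(-5) = -6 - 4*(-5) = -6 + 20 = 14)
q(I, -3) + c = -3 + 14 = 11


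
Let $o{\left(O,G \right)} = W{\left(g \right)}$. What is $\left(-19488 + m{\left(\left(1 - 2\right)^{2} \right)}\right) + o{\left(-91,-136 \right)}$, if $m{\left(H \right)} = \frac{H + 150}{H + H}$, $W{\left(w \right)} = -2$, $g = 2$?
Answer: $- \frac{38829}{2} \approx -19415.0$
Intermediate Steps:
$o{\left(O,G \right)} = -2$
$m{\left(H \right)} = \frac{150 + H}{2 H}$
$\left(-19488 + m{\left(\left(1 - 2\right)^{2} \right)}\right) + o{\left(-91,-136 \right)} = \left(-19488 + \frac{150 + \left(1 - 2\right)^{2}}{2 \left(1 - 2\right)^{2}}\right) - 2 = \left(-19488 + \frac{150 + \left(-1\right)^{2}}{2 \left(-1\right)^{2}}\right) - 2 = \left(-19488 + \frac{150 + 1}{2 \cdot 1}\right) - 2 = \left(-19488 + \frac{1}{2} \cdot 1 \cdot 151\right) - 2 = \left(-19488 + \frac{151}{2}\right) - 2 = - \frac{38825}{2} - 2 = - \frac{38829}{2}$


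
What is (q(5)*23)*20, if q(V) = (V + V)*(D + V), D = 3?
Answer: 36800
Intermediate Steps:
q(V) = 2*V*(3 + V) (q(V) = (V + V)*(3 + V) = (2*V)*(3 + V) = 2*V*(3 + V))
(q(5)*23)*20 = ((2*5*(3 + 5))*23)*20 = ((2*5*8)*23)*20 = (80*23)*20 = 1840*20 = 36800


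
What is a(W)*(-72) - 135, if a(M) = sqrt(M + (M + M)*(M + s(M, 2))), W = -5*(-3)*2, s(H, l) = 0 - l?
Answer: -135 - 216*sqrt(190) ≈ -3112.4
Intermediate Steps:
s(H, l) = -l
W = 30 (W = 15*2 = 30)
a(M) = sqrt(M + 2*M*(-2 + M)) (a(M) = sqrt(M + (M + M)*(M - 1*2)) = sqrt(M + (2*M)*(M - 2)) = sqrt(M + (2*M)*(-2 + M)) = sqrt(M + 2*M*(-2 + M)))
a(W)*(-72) - 135 = sqrt(30*(-3 + 2*30))*(-72) - 135 = sqrt(30*(-3 + 60))*(-72) - 135 = sqrt(30*57)*(-72) - 135 = sqrt(1710)*(-72) - 135 = (3*sqrt(190))*(-72) - 135 = -216*sqrt(190) - 135 = -135 - 216*sqrt(190)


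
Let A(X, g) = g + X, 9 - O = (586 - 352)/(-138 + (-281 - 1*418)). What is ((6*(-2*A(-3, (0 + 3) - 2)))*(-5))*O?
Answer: -34520/31 ≈ -1113.5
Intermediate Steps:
O = 863/93 (O = 9 - (586 - 352)/(-138 + (-281 - 1*418)) = 9 - 234/(-138 + (-281 - 418)) = 9 - 234/(-138 - 699) = 9 - 234/(-837) = 9 - 234*(-1)/837 = 9 - 1*(-26/93) = 9 + 26/93 = 863/93 ≈ 9.2796)
A(X, g) = X + g
((6*(-2*A(-3, (0 + 3) - 2)))*(-5))*O = ((6*(-2*(-3 + ((0 + 3) - 2))))*(-5))*(863/93) = ((6*(-2*(-3 + (3 - 2))))*(-5))*(863/93) = ((6*(-2*(-3 + 1)))*(-5))*(863/93) = ((6*(-2*(-2)))*(-5))*(863/93) = ((6*4)*(-5))*(863/93) = (24*(-5))*(863/93) = -120*863/93 = -34520/31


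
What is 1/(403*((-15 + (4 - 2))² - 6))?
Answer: 1/65689 ≈ 1.5223e-5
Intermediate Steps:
1/(403*((-15 + (4 - 2))² - 6)) = 1/(403*((-15 + 2)² - 6)) = 1/(403*((-13)² - 6)) = 1/(403*(169 - 6)) = 1/(403*163) = 1/65689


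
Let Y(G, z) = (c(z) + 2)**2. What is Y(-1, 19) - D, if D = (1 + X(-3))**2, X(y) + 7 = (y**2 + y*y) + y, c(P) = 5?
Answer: -32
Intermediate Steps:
X(y) = -7 + y + 2*y**2 (X(y) = -7 + ((y**2 + y*y) + y) = -7 + ((y**2 + y**2) + y) = -7 + (2*y**2 + y) = -7 + (y + 2*y**2) = -7 + y + 2*y**2)
D = 81 (D = (1 + (-7 - 3 + 2*(-3)**2))**2 = (1 + (-7 - 3 + 2*9))**2 = (1 + (-7 - 3 + 18))**2 = (1 + 8)**2 = 9**2 = 81)
Y(G, z) = 49 (Y(G, z) = (5 + 2)**2 = 7**2 = 49)
Y(-1, 19) - D = 49 - 1*81 = 49 - 81 = -32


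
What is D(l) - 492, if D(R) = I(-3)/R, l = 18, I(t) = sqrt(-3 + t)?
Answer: -492 + I*sqrt(6)/18 ≈ -492.0 + 0.13608*I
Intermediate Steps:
D(R) = I*sqrt(6)/R (D(R) = sqrt(-3 - 3)/R = sqrt(-6)/R = (I*sqrt(6))/R = I*sqrt(6)/R)
D(l) - 492 = I*sqrt(6)/18 - 492 = -492 + I*sqrt(6)/18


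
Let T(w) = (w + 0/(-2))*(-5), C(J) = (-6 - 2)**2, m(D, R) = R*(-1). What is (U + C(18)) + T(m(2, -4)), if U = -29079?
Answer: -29035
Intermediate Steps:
m(D, R) = -R
C(J) = 64 (C(J) = (-8)**2 = 64)
T(w) = -5*w (T(w) = (w + 0*(-1/2))*(-5) = (w + 0)*(-5) = w*(-5) = -5*w)
(U + C(18)) + T(m(2, -4)) = (-29079 + 64) - (-5)*(-4) = -29015 - 5*4 = -29015 - 20 = -29035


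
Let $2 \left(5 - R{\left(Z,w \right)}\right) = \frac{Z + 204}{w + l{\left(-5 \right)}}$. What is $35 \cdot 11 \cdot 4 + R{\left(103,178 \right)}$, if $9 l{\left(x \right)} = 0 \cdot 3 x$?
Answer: $\frac{549713}{356} \approx 1544.1$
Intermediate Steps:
$l{\left(x \right)} = 0$ ($l{\left(x \right)} = \frac{0 \cdot 3 x}{9} = \frac{0 x}{9} = \frac{1}{9} \cdot 0 = 0$)
$R{\left(Z,w \right)} = 5 - \frac{204 + Z}{2 w}$ ($R{\left(Z,w \right)} = 5 - \frac{\left(Z + 204\right) \frac{1}{w + 0}}{2} = 5 - \frac{\left(204 + Z\right) \frac{1}{w}}{2} = 5 - \frac{\frac{1}{w} \left(204 + Z\right)}{2} = 5 - \frac{204 + Z}{2 w}$)
$35 \cdot 11 \cdot 4 + R{\left(103,178 \right)} = 35 \cdot 11 \cdot 4 + \frac{-204 - 103 + 10 \cdot 178}{2 \cdot 178} = 385 \cdot 4 + \frac{1}{2} \cdot \frac{1}{178} \left(-204 - 103 + 1780\right) = 1540 + \frac{1}{2} \cdot \frac{1}{178} \cdot 1473 = 1540 + \frac{1473}{356} = \frac{549713}{356}$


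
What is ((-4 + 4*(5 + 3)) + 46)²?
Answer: 5476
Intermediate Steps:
((-4 + 4*(5 + 3)) + 46)² = ((-4 + 4*8) + 46)² = ((-4 + 32) + 46)² = (28 + 46)² = 74² = 5476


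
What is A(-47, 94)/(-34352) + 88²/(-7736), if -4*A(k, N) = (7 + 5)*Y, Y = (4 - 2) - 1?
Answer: -33249835/33218384 ≈ -1.0009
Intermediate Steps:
Y = 1 (Y = 2 - 1 = 1)
A(k, N) = -3 (A(k, N) = -(7 + 5)/4 = -3)
A(-47, 94)/(-34352) + 88²/(-7736) = -3/(-34352) + 88²/(-7736) = -3*(-1/34352) + 7744*(-1/7736) = 3/34352 - 968/967 = -33249835/33218384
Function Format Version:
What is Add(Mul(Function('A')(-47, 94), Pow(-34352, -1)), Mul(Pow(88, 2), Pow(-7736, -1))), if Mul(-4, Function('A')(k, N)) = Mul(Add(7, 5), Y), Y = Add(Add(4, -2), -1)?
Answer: Rational(-33249835, 33218384) ≈ -1.0009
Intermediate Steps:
Y = 1 (Y = Add(2, -1) = 1)
Function('A')(k, N) = -3 (Function('A')(k, N) = Mul(Rational(-1, 4), Mul(Add(7, 5), 1)) = Mul(Rational(-1, 4), Mul(12, 1)) = Mul(Rational(-1, 4), 12) = -3)
Add(Mul(Function('A')(-47, 94), Pow(-34352, -1)), Mul(Pow(88, 2), Pow(-7736, -1))) = Add(Mul(-3, Pow(-34352, -1)), Mul(Pow(88, 2), Pow(-7736, -1))) = Add(Mul(-3, Rational(-1, 34352)), Mul(7744, Rational(-1, 7736))) = Add(Rational(3, 34352), Rational(-968, 967)) = Rational(-33249835, 33218384)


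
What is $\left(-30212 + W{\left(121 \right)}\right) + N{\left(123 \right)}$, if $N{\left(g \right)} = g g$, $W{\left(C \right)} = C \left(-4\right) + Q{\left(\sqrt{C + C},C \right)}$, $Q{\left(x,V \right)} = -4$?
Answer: $-15571$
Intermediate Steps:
$W{\left(C \right)} = -4 - 4 C$ ($W{\left(C \right)} = C \left(-4\right) - 4 = - 4 C - 4 = -4 - 4 C$)
$N{\left(g \right)} = g^{2}$
$\left(-30212 + W{\left(121 \right)}\right) + N{\left(123 \right)} = \left(-30212 - 488\right) + 123^{2} = \left(-30212 - 488\right) + 15129 = -30700 + 15129 = -15571$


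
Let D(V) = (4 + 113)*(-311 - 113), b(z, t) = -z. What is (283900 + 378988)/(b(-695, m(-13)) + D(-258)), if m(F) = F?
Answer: -16168/1193 ≈ -13.552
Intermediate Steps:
D(V) = -49608 (D(V) = 117*(-424) = -49608)
(283900 + 378988)/(b(-695, m(-13)) + D(-258)) = (283900 + 378988)/(-1*(-695) - 49608) = 662888/(695 - 49608) = 662888/(-48913) = 662888*(-1/48913) = -16168/1193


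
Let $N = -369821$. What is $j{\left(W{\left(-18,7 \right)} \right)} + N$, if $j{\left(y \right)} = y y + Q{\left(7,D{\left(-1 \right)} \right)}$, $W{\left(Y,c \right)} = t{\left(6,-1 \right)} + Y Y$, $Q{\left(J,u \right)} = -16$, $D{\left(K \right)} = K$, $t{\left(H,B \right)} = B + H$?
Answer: $-261596$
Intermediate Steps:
$W{\left(Y,c \right)} = 5 + Y^{2}$ ($W{\left(Y,c \right)} = \left(-1 + 6\right) + Y Y = 5 + Y^{2}$)
$j{\left(y \right)} = -16 + y^{2}$ ($j{\left(y \right)} = y y - 16 = y^{2} - 16 = -16 + y^{2}$)
$j{\left(W{\left(-18,7 \right)} \right)} + N = \left(-16 + \left(5 + \left(-18\right)^{2}\right)^{2}\right) - 369821 = \left(-16 + \left(5 + 324\right)^{2}\right) - 369821 = \left(-16 + 329^{2}\right) - 369821 = \left(-16 + 108241\right) - 369821 = 108225 - 369821 = -261596$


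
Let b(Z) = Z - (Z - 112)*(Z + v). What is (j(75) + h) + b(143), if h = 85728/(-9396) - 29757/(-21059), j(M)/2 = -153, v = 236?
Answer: -196546460429/16489197 ≈ -11920.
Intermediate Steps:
j(M) = -306 (j(M) = 2*(-153) = -306)
b(Z) = Z - (-112 + Z)*(236 + Z) (b(Z) = Z - (Z - 112)*(Z + 236) = Z - (-112 + Z)*(236 + Z))
h = -127145765/16489197 (h = 85728*(-1/9396) - 29757*(-1/21059) = -7144/783 + 29757/21059 = -127145765/16489197 ≈ -7.7109)
(j(75) + h) + b(143) = (-306 - 127145765/16489197) + (26432 - 1*143² - 123*143) = -5172840047/16489197 + (26432 - 1*20449 - 17589) = -5172840047/16489197 + (26432 - 20449 - 17589) = -5172840047/16489197 - 11606 = -196546460429/16489197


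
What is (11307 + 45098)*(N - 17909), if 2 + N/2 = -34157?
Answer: -4863633935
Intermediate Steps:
N = -68318 (N = -4 + 2*(-34157) = -4 - 68314 = -68318)
(11307 + 45098)*(N - 17909) = (11307 + 45098)*(-68318 - 17909) = 56405*(-86227) = -4863633935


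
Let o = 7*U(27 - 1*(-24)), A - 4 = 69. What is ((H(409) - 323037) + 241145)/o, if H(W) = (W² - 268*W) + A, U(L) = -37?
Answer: 3450/37 ≈ 93.243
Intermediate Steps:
A = 73 (A = 4 + 69 = 73)
H(W) = 73 + W² - 268*W (H(W) = (W² - 268*W) + 73 = 73 + W² - 268*W)
o = -259 (o = 7*(-37) = -259)
((H(409) - 323037) + 241145)/o = (((73 + 409² - 268*409) - 323037) + 241145)/(-259) = (((73 + 167281 - 109612) - 323037) + 241145)*(-1/259) = ((57742 - 323037) + 241145)*(-1/259) = (-265295 + 241145)*(-1/259) = -24150*(-1/259) = 3450/37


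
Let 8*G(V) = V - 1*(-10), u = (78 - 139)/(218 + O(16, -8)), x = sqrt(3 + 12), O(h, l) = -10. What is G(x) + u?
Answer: 199/208 + sqrt(15)/8 ≈ 1.4409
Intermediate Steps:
x = sqrt(15) ≈ 3.8730
u = -61/208 (u = (78 - 139)/(218 - 10) = -61/208 ≈ -0.29327)
G(V) = 5/4 + V/8 (G(V) = (V - 1*(-10))/8 = (V + 10)/8 = (10 + V)/8 = 5/4 + V/8)
G(x) + u = (5/4 + sqrt(15)/8) - 61/208 = 199/208 + sqrt(15)/8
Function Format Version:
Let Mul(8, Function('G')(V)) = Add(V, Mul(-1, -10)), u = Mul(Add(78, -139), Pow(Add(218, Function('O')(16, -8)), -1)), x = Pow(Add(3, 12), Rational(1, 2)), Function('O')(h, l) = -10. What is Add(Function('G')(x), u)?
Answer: Add(Rational(199, 208), Mul(Rational(1, 8), Pow(15, Rational(1, 2)))) ≈ 1.4409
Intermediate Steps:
x = Pow(15, Rational(1, 2)) ≈ 3.8730
u = Rational(-61, 208) (u = Mul(Add(78, -139), Pow(Add(218, -10), -1)) = Mul(-61, Pow(208, -1)) = Mul(-61, Rational(1, 208)) = Rational(-61, 208) ≈ -0.29327)
Function('G')(V) = Add(Rational(5, 4), Mul(Rational(1, 8), V)) (Function('G')(V) = Mul(Rational(1, 8), Add(V, Mul(-1, -10))) = Mul(Rational(1, 8), Add(V, 10)) = Mul(Rational(1, 8), Add(10, V)) = Add(Rational(5, 4), Mul(Rational(1, 8), V)))
Add(Function('G')(x), u) = Add(Add(Rational(5, 4), Mul(Rational(1, 8), Pow(15, Rational(1, 2)))), Rational(-61, 208)) = Add(Rational(199, 208), Mul(Rational(1, 8), Pow(15, Rational(1, 2))))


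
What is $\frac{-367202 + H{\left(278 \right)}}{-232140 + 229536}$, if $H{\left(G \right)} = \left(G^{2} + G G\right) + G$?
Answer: $\frac{53089}{651} \approx 81.55$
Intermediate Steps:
$H{\left(G \right)} = G + 2 G^{2}$ ($H{\left(G \right)} = \left(G^{2} + G^{2}\right) + G = 2 G^{2} + G = G + 2 G^{2}$)
$\frac{-367202 + H{\left(278 \right)}}{-232140 + 229536} = \frac{-367202 + 278 \left(1 + 2 \cdot 278\right)}{-232140 + 229536} = \frac{-367202 + 278 \left(1 + 556\right)}{-2604} = \left(-367202 + 278 \cdot 557\right) \left(- \frac{1}{2604}\right) = \left(-367202 + 154846\right) \left(- \frac{1}{2604}\right) = \left(-212356\right) \left(- \frac{1}{2604}\right) = \frac{53089}{651}$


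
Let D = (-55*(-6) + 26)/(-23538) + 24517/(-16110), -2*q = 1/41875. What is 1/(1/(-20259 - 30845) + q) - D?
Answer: -135239180616889223/4261354709310 ≈ -31736.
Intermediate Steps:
q = -1/83750 (q = -½/41875 = -½*1/41875 = -1/83750 ≈ -1.1940e-5)
D = -97136051/63199530 (D = (330 + 26)*(-1/23538) + 24517*(-1/16110) = 356*(-1/23538) - 24517/16110 = -178/11769 - 24517/16110 = -97136051/63199530 ≈ -1.5370)
1/(1/(-20259 - 30845) + q) - D = 1/(1/(-20259 - 30845) - 1/83750) - 1*(-97136051/63199530) = 1/(1/(-51104) - 1/83750) + 97136051/63199530 = 1/(-1/51104 - 1/83750) + 97136051/63199530 = 1/(-67427/2139980000) + 97136051/63199530 = -2139980000/67427 + 97136051/63199530 = -135239180616889223/4261354709310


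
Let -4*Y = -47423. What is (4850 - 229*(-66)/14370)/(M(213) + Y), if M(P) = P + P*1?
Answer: 3574852/9050705 ≈ 0.39498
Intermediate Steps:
M(P) = 2*P (M(P) = P + P = 2*P)
Y = 47423/4 (Y = -1/4*(-47423) = 47423/4 ≈ 11856.)
(4850 - 229*(-66)/14370)/(M(213) + Y) = (4850 - 229*(-66)/14370)/(2*213 + 47423/4) = (4850 + 15114*(1/14370))/(426 + 47423/4) = (4850 + 2519/2395)/(49127/4) = (11618269/2395)*(4/49127) = 3574852/9050705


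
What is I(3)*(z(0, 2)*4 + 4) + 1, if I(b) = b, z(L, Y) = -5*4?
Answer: -227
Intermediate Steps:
z(L, Y) = -20
I(3)*(z(0, 2)*4 + 4) + 1 = 3*(-20*4 + 4) + 1 = 3*(-80 + 4) + 1 = 3*(-76) + 1 = -228 + 1 = -227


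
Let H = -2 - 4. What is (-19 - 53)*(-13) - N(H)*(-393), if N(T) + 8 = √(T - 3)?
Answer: -2208 + 1179*I ≈ -2208.0 + 1179.0*I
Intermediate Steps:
H = -6
N(T) = -8 + √(-3 + T) (N(T) = -8 + √(T - 3) = -8 + √(-3 + T))
(-19 - 53)*(-13) - N(H)*(-393) = (-19 - 53)*(-13) - (-8 + √(-3 - 6))*(-393) = -72*(-13) - (-8 + √(-9))*(-393) = 936 - (-8 + 3*I)*(-393) = 936 - (3144 - 1179*I) = 936 + (-3144 + 1179*I) = -2208 + 1179*I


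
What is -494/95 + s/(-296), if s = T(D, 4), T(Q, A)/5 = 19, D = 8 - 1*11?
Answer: -8171/1480 ≈ -5.5209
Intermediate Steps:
D = -3 (D = 8 - 11 = -3)
T(Q, A) = 95 (T(Q, A) = 5*19 = 95)
s = 95
-494/95 + s/(-296) = -494/95 + 95/(-296) = -494*1/95 + 95*(-1/296) = -26/5 - 95/296 = -8171/1480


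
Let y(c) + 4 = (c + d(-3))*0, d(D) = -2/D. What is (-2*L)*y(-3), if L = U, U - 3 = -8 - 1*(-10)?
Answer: 40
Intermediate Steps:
U = 5 (U = 3 + (-8 - 1*(-10)) = 3 + (-8 + 10) = 3 + 2 = 5)
L = 5
y(c) = -4 (y(c) = -4 + (c - 2/(-3))*0 = -4 + (c - 2*(-⅓))*0 = -4 + (c + ⅔)*0 = -4 + (⅔ + c)*0 = -4 + 0 = -4)
(-2*L)*y(-3) = -2*5*(-4) = -10*(-4) = 40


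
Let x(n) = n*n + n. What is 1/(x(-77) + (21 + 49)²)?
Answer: 1/10752 ≈ 9.3006e-5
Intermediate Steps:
x(n) = n + n² (x(n) = n² + n = n + n²)
1/(x(-77) + (21 + 49)²) = 1/(-77*(1 - 77) + (21 + 49)²) = 1/(-77*(-76) + 70²) = 1/(5852 + 4900) = 1/10752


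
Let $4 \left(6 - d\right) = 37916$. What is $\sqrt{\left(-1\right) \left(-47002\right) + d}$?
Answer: $\sqrt{37529} \approx 193.72$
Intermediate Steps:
$d = -9473$ ($d = 6 - 9479 = -9473$)
$\sqrt{\left(-1\right) \left(-47002\right) + d} = \sqrt{\left(-1\right) \left(-47002\right) - 9473} = \sqrt{47002 - 9473} = \sqrt{37529}$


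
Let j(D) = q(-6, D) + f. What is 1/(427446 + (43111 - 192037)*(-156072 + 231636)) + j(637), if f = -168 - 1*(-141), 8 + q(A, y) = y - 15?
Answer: 6605520872165/11253016818 ≈ 587.00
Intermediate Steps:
q(A, y) = -23 + y (q(A, y) = -8 + (y - 15) = -8 + (-15 + y) = -23 + y)
f = -27 (f = -168 + 141 = -27)
j(D) = -50 + D (j(D) = (-23 + D) - 27 = -50 + D)
1/(427446 + (43111 - 192037)*(-156072 + 231636)) + j(637) = 1/(427446 + (43111 - 192037)*(-156072 + 231636)) + (-50 + 637) = 1/(427446 - 148926*75564) + 587 = 1/(427446 - 11253444264) + 587 = 1/(-11253016818) + 587 = -1/11253016818 + 587 = 6605520872165/11253016818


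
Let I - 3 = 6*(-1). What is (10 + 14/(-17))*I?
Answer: -468/17 ≈ -27.529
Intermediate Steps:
I = -3 (I = 3 + 6*(-1) = 3 - 6 = -3)
(10 + 14/(-17))*I = (10 + 14/(-17))*(-3) = (10 + 14*(-1/17))*(-3) = (10 - 14/17)*(-3) = (156/17)*(-3) = -468/17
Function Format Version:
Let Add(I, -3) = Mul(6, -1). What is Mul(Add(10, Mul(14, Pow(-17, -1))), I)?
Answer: Rational(-468, 17) ≈ -27.529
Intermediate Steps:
I = -3 (I = Add(3, Mul(6, -1)) = Add(3, -6) = -3)
Mul(Add(10, Mul(14, Pow(-17, -1))), I) = Mul(Add(10, Mul(14, Pow(-17, -1))), -3) = Mul(Add(10, Mul(14, Rational(-1, 17))), -3) = Mul(Add(10, Rational(-14, 17)), -3) = Mul(Rational(156, 17), -3) = Rational(-468, 17)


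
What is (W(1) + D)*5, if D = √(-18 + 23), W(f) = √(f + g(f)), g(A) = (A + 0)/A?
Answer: 5*√2 + 5*√5 ≈ 18.251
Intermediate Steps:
g(A) = 1 (g(A) = A/A = 1)
W(f) = √(1 + f) (W(f) = √(f + 1) = √(1 + f))
D = √5 ≈ 2.2361
(W(1) + D)*5 = (√(1 + 1) + √5)*5 = (√2 + √5)*5 = 5*√2 + 5*√5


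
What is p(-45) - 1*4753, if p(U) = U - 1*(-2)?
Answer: -4796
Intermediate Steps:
p(U) = 2 + U (p(U) = U + 2 = 2 + U)
p(-45) - 1*4753 = (2 - 45) - 1*4753 = -43 - 4753 = -4796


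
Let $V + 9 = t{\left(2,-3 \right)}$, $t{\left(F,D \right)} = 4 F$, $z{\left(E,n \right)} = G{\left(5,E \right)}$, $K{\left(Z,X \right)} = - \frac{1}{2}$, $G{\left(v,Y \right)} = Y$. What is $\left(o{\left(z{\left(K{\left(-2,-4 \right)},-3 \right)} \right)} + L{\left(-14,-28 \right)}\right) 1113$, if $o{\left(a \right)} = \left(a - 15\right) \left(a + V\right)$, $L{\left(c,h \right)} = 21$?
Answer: $\frac{197001}{4} \approx 49250.0$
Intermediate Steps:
$K{\left(Z,X \right)} = - \frac{1}{2}$ ($K{\left(Z,X \right)} = \left(-1\right) \frac{1}{2} = - \frac{1}{2}$)
$z{\left(E,n \right)} = E$
$V = -1$ ($V = -9 + 4 \cdot 2 = -9 + 8 = -1$)
$o{\left(a \right)} = \left(-1 + a\right) \left(-15 + a\right)$ ($o{\left(a \right)} = \left(a - 15\right) \left(a - 1\right) = \left(-15 + a\right) \left(-1 + a\right) = \left(-1 + a\right) \left(-15 + a\right)$)
$\left(o{\left(z{\left(K{\left(-2,-4 \right)},-3 \right)} \right)} + L{\left(-14,-28 \right)}\right) 1113 = \left(\left(15 + \left(- \frac{1}{2}\right)^{2} - -8\right) + 21\right) 1113 = \left(\left(15 + \frac{1}{4} + 8\right) + 21\right) 1113 = \left(\frac{93}{4} + 21\right) 1113 = \frac{177}{4} \cdot 1113 = \frac{197001}{4}$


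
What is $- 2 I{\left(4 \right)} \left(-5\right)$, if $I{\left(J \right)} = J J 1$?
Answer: $160$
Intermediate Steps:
$I{\left(J \right)} = J^{2}$ ($I{\left(J \right)} = J^{2} \cdot 1 = J^{2}$)
$- 2 I{\left(4 \right)} \left(-5\right) = - 2 \cdot 4^{2} \left(-5\right) = \left(-2\right) 16 \left(-5\right) = \left(-32\right) \left(-5\right) = 160$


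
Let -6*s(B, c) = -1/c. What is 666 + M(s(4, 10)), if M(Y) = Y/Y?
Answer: 667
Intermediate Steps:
s(B, c) = 1/(6*c) (s(B, c) = -(-1)/(6*c) = 1/(6*c))
M(Y) = 1
666 + M(s(4, 10)) = 666 + 1 = 667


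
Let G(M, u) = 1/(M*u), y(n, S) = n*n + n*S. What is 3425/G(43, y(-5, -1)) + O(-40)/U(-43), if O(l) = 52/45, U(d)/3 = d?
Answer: 25647941198/5805 ≈ 4.4182e+6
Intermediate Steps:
U(d) = 3*d
y(n, S) = n² + S*n
G(M, u) = 1/(M*u)
O(l) = 52/45 (O(l) = 52*(1/45) = 52/45)
3425/G(43, y(-5, -1)) + O(-40)/U(-43) = 3425/((1/(43*((-5*(-1 - 5)))))) + 52/(45*((3*(-43)))) = 3425/((1/(43*((-5*(-6)))))) + (52/45)/(-129) = 3425/(((1/43)/30)) + (52/45)*(-1/129) = 3425/(((1/43)*(1/30))) - 52/5805 = 3425/(1/1290) - 52/5805 = 3425*1290 - 52/5805 = 4418250 - 52/5805 = 25647941198/5805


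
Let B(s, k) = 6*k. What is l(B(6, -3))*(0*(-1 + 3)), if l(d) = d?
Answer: 0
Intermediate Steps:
l(B(6, -3))*(0*(-1 + 3)) = (6*(-3))*(0*(-1 + 3)) = -0*2 = -18*0 = 0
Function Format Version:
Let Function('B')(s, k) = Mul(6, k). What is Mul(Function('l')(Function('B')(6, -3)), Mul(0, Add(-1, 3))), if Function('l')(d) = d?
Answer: 0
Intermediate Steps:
Mul(Function('l')(Function('B')(6, -3)), Mul(0, Add(-1, 3))) = Mul(Mul(6, -3), Mul(0, Add(-1, 3))) = Mul(-18, Mul(0, 2)) = Mul(-18, 0) = 0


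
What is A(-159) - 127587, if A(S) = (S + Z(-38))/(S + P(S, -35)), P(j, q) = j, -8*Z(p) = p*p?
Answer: -81144653/636 ≈ -1.2759e+5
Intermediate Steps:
Z(p) = -p²/8 (Z(p) = -p*p/8 = -p²/8)
A(S) = (-361/2 + S)/(2*S) (A(S) = (S - ⅛*(-38)²)/(S + S) = (S - ⅛*1444)/((2*S)) = (S - 361/2)*(1/(2*S)) = (-361/2 + S)*(1/(2*S)) = (-361/2 + S)/(2*S))
A(-159) - 127587 = (¼)*(-361 + 2*(-159))/(-159) - 127587 = (¼)*(-1/159)*(-361 - 318) - 127587 = (¼)*(-1/159)*(-679) - 127587 = 679/636 - 127587 = -81144653/636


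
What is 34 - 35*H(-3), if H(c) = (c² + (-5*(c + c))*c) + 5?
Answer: 2694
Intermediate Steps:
H(c) = 5 - 9*c² (H(c) = (c² + (-10*c)*c) + 5 = (c² - 10*c²) + 5 = -9*c² + 5 = 5 - 9*c²)
34 - 35*H(-3) = 34 - 35*(5 - 9*(-3)²) = 34 - 35*(5 - 9*9) = 34 - 35*(5 - 81) = 34 - 35*(-76) = 34 + 2660 = 2694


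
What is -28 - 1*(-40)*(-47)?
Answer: -1908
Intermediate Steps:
-28 - 1*(-40)*(-47) = -28 + 40*(-47) = -28 - 1880 = -1908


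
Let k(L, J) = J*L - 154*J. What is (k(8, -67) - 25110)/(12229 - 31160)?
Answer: 15328/18931 ≈ 0.80968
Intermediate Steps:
k(L, J) = -154*J + J*L
(k(8, -67) - 25110)/(12229 - 31160) = (-67*(-154 + 8) - 25110)/(12229 - 31160) = (-67*(-146) - 25110)/(-18931) = (9782 - 25110)*(-1/18931) = -15328*(-1/18931) = 15328/18931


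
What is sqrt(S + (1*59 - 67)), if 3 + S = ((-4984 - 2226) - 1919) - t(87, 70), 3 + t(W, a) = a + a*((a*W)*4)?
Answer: I*sqrt(1714407) ≈ 1309.4*I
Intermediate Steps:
t(W, a) = -3 + a + 4*W*a**2 (t(W, a) = -3 + (a + a*((a*W)*4)) = -3 + (a + a*((W*a)*4)) = -3 + (a + a*(4*W*a)) = -3 + (a + 4*W*a**2) = -3 + a + 4*W*a**2)
S = -1714399 (S = -3 + (((-4984 - 2226) - 1919) - (-3 + 70 + 4*87*70**2)) = -3 + ((-7210 - 1919) - (-3 + 70 + 4*87*4900)) = -3 + (-9129 - (-3 + 70 + 1705200)) = -3 + (-9129 - 1*1705267) = -3 + (-9129 - 1705267) = -3 - 1714396 = -1714399)
sqrt(S + (1*59 - 67)) = sqrt(-1714399 + (1*59 - 67)) = sqrt(-1714399 + (59 - 67)) = sqrt(-1714399 - 8) = sqrt(-1714407) = I*sqrt(1714407)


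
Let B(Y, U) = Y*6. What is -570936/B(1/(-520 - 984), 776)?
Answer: 143114624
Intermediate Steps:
B(Y, U) = 6*Y
-570936/B(1/(-520 - 984), 776) = -570936/(6/(-520 - 984)) = -570936/(6/(-1504)) = -570936/(6*(-1/1504)) = -570936/(-3/752) = -570936*(-752/3) = 143114624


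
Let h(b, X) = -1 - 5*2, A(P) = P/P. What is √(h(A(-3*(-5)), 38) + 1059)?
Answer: 2*√262 ≈ 32.373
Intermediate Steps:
A(P) = 1
h(b, X) = -11 (h(b, X) = -1 - 10 = -11)
√(h(A(-3*(-5)), 38) + 1059) = √(-11 + 1059) = √1048 = 2*√262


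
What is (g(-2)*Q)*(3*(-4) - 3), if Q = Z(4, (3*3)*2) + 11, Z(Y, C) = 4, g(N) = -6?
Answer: 1350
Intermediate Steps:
Q = 15 (Q = 4 + 11 = 15)
(g(-2)*Q)*(3*(-4) - 3) = (-6*15)*(3*(-4) - 3) = -90*(-12 - 3) = -90*(-15) = 1350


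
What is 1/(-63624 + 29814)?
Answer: -1/33810 ≈ -2.9577e-5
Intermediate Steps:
1/(-63624 + 29814) = 1/(-33810) = -1/33810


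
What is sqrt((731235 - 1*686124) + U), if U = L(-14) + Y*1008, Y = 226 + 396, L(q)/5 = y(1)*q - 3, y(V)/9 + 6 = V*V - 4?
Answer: sqrt(677742) ≈ 823.25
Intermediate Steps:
y(V) = -90 + 9*V**2 (y(V) = -54 + 9*(V*V - 4) = -54 + 9*(V**2 - 4) = -54 + 9*(-4 + V**2) = -54 + (-36 + 9*V**2) = -90 + 9*V**2)
L(q) = -15 - 405*q (L(q) = 5*((-90 + 9*1**2)*q - 3) = 5*((-90 + 9*1)*q - 3) = 5*((-90 + 9)*q - 3) = 5*(-81*q - 3) = 5*(-3 - 81*q) = -15 - 405*q)
Y = 622
U = 632631 (U = (-15 - 405*(-14)) + 622*1008 = (-15 + 5670) + 626976 = 5655 + 626976 = 632631)
sqrt((731235 - 1*686124) + U) = sqrt((731235 - 1*686124) + 632631) = sqrt((731235 - 686124) + 632631) = sqrt(45111 + 632631) = sqrt(677742)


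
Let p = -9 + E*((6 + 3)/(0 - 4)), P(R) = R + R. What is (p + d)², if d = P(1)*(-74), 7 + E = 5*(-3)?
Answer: 46225/4 ≈ 11556.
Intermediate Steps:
E = -22 (E = -7 + 5*(-3) = -7 - 15 = -22)
P(R) = 2*R
d = -148 (d = (2*1)*(-74) = 2*(-74) = -148)
p = 81/2 (p = -9 - 22*(6 + 3)/(0 - 4) = -9 - 198/(-4) = -9 - 198*(-1)/4 = -9 - 22*(-9/4) = -9 + 99/2 = 81/2 ≈ 40.500)
(p + d)² = (81/2 - 148)² = (-215/2)² = 46225/4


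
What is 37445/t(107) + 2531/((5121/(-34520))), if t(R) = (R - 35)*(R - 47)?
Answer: -8383270279/491616 ≈ -17052.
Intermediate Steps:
t(R) = (-47 + R)*(-35 + R) (t(R) = (-35 + R)*(-47 + R) = (-47 + R)*(-35 + R))
37445/t(107) + 2531/((5121/(-34520))) = 37445/(1645 + 107**2 - 82*107) + 2531/((5121/(-34520))) = 37445/(1645 + 11449 - 8774) + 2531/((5121*(-1/34520))) = 37445/4320 + 2531/(-5121/34520) = 37445*(1/4320) + 2531*(-34520/5121) = 7489/864 - 87370120/5121 = -8383270279/491616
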